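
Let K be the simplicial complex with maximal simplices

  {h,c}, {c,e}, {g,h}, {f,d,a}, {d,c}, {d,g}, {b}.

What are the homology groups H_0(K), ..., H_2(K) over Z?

H_0 ≅ Z^2,  H_1 ≅ Z,  H_2 = 0.

K has 8 vertices, 8 edges, 1 triangle.
rank ∂_0 = 0, rank ∂_1 = 6 ⇒ b_0 = 8 − 0 − 6 = 2; all invariant factors of ∂_1 are 1 so no torsion. So H_0 = Z^2.
rank ∂_1 = 6, rank ∂_2 = 1 ⇒ b_1 = 8 − 6 − 1 = 1; all invariant factors of ∂_2 are 1 so no torsion. So H_1 = Z.
rank ∂_2 = 1, rank ∂_3 = 0 ⇒ b_2 = 1 − 1 − 0 = 0. So H_2 = 0.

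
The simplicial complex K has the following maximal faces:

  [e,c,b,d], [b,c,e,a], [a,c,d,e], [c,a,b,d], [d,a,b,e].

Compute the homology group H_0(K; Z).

H_0 = Z.

We work with the vertex ordering a < b < c < d < e. The simplices of K, each written with vertices in increasing order, are:

  0-simplices (5): a, b, c, d, e
  1-simplices (10): ab, ac, ad, ae, bc, bd, be, cd, ce, de
  2-simplices (10): abc, abd, abe, acd, ace, ade, bcd, bce, bde, cde
  3-simplices (5): abcd, abce, abde, acde, bcde

Hence C_0 ≅ Z^5, C_1 ≅ Z^10, C_2 ≅ Z^10, C_3 ≅ Z^5.

Boundary ∂_1: C_1 → C_0 maps an edge to its endpoints' difference, ∂[p,q] = q − p.
The 5×10 boundary matrix has rank 4 and Smith normal form diag(1,1,1,1).

∂_2: C_2 → C_1 maps a triangle to the signed sum of its edges. For instance
  ∂ace = ce − ae + ac,
  ∂abe = be − ae + ab.
This gives a 10×10 integer matrix of rank 6; reducing to Smith normal form yields diagonal entries (1,1,1,1,1,1).

Boundary ∂_3: C_3 → C_2 sends each 3-simplex σ to the alternating sum Σ_i (−1)^i (σ with its i-th vertex removed). For instance
  ∂abce = bce − ace + abe − abc,
  ∂bcde = cde − bde + bce − bcd.
This gives a 10×5 integer matrix of rank 4; reducing to Smith normal form yields diagonal entries (1,1,1,1).

Computing H_k = (kernel of ∂_k) / (image of ∂_{k+1}):

  H_0: rank C_0 − rank ∂_1 = 5 − 4 = 1, and the invariant factors of ∂_1 are all 1, so H_0 = Z.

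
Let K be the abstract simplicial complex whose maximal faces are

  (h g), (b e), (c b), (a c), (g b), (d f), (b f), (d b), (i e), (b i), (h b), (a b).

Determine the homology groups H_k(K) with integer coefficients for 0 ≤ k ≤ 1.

Take the total order a < b < c < d < e < f < g < h < i on the vertex set. Then K (dimension 1) consists of the simplices:

  0-simplices (9): a, b, c, d, e, f, g, h, i
  1-simplices (12): ab, ac, bc, bd, be, bf, bg, bh, bi, df, ei, gh

so the chain groups are C_0 ≅ Z^9, C_1 ≅ Z^12.

∂_1: C_1 → C_0 maps an edge to its endpoints' difference, ∂[p,q] = q − p. For instance
  ∂bf = f − b.
The 9×12 boundary matrix has rank 8 and Smith normal form diag(1,1,1,1,1,1,1,1).

Computing H_k = (kernel of ∂_k) / (image of ∂_{k+1}):

  H_0: rank C_0 − rank ∂_1 = 9 − 8 = 1, and the invariant factors of ∂_1 are all 1, so H_0 = Z.
  H_1: rank ker ∂_1 − rank ∂_2 = (12 − 8) − 0 = 4, and there is no ∂_2, so H_1 = Z^4.

As a check, the Euler characteristic is 9 − 12 = -3, which agrees with 1 − 4 = -3.

H_0 = Z,  H_1 = Z^4.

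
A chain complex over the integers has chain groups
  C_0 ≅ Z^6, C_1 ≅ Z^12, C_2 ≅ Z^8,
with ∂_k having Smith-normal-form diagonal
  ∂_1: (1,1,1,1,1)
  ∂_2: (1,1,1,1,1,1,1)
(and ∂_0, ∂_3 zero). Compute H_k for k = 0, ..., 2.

H_0: b_0 = 6 − 0 − 5 = 1; torsion from ∂_1 factors > 1: none. So H_0 ≅ Z.
H_1: b_1 = 12 − 5 − 7 = 0; torsion from ∂_2 factors > 1: none. So H_1 ≅ 0.
H_2: b_2 = 8 − 7 − 0 = 1; torsion from ∂_3 factors > 1: none. So H_2 ≅ Z.

H_0 ≅ Z,  H_1 = 0,  H_2 ≅ Z.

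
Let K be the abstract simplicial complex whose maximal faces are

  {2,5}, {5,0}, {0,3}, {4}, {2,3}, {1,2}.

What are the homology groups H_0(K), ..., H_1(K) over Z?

K has 6 vertices, 5 edges.
rank ∂_0 = 0, rank ∂_1 = 4 ⇒ b_0 = 6 − 0 − 4 = 2; all invariant factors of ∂_1 are 1 so no torsion. So H_0 ≅ Z^2.
rank ∂_1 = 4, rank ∂_2 = 0 ⇒ b_1 = 5 − 4 − 0 = 1. So H_1 ≅ Z.

H_0 = Z^2,  H_1 = Z.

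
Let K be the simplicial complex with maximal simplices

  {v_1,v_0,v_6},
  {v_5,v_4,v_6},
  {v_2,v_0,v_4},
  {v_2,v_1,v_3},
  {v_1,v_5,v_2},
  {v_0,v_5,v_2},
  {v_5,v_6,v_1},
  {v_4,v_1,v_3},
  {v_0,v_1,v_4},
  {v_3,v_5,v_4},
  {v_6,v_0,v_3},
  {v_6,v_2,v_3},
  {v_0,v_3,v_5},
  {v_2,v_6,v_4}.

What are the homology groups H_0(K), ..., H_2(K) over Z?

H_0 ≅ Z,  H_1 ≅ Z^2,  H_2 ≅ Z.

K has 7 vertices, 21 edges, 14 triangles.
rank ∂_0 = 0, rank ∂_1 = 6 ⇒ b_0 = 7 − 0 − 6 = 1; all invariant factors of ∂_1 are 1 so no torsion. So H_0 ≅ Z.
rank ∂_1 = 6, rank ∂_2 = 13 ⇒ b_1 = 21 − 6 − 13 = 2; all invariant factors of ∂_2 are 1 so no torsion. So H_1 ≅ Z^2.
rank ∂_2 = 13, rank ∂_3 = 0 ⇒ b_2 = 14 − 13 − 0 = 1. So H_2 ≅ Z.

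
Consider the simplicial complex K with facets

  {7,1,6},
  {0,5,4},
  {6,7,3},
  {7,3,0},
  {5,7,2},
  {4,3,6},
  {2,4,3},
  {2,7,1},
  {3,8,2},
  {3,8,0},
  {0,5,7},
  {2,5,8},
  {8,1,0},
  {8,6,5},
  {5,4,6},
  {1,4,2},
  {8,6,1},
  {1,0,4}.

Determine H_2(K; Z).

H_2 ≅ Z.

Fix the vertex order 0 < 1 < 2 < 3 < 4 < 5 < 6 < 7 < 8 and write every simplex with vertices in increasing order. Then dim K = 2 and the simplices of K are:

  0-simplices (9): [0], [1], [2], [3], [4], [5], [6], [7], [8]
  1-simplices (27): (27 of them)
  2-simplices (18): [0,1,4], [0,1,8], [0,3,7], [0,3,8], [0,4,5], [0,5,7], [1,2,4], [1,2,7], [1,6,7], [1,6,8], [2,3,4], [2,3,8], [2,5,7], [2,5,8], [3,4,6], [3,6,7], [4,5,6], [5,6,8]

giving chain groups C_0 ≅ Z^9, C_1 ≅ Z^27, C_2 ≅ Z^18.

The boundary map ∂_1: C_1 → C_0 maps an edge to its endpoints' difference, ∂[p,q] = q − p. For instance
  ∂[0,1] = [1] − [0].
As a 9×27 matrix over Z this has rank 8, with invariant factors (1,1,1,1,1,1,1,1).

Boundary ∂_2: C_2 → C_1 sends each 2-simplex [p,q,r] to [q,r] − [p,r] + [p,q]. For instance
  ∂[0,3,7] = [3,7] − [0,7] + [0,3],
  ∂[1,2,4] = [2,4] − [1,4] + [1,2].
As a 27×18 matrix over Z this has rank 17, with invariant factors (1,1,1,1,1,1,1,1,1,1,1,1,1,1,1,1,1).

Reading off H_k = ker ∂_k / im ∂_{k+1}:

  H_2: rank ker ∂_2 − rank ∂_3 = (18 − 17) − 0 = 1, and there is no ∂_3, so H_2 = Z.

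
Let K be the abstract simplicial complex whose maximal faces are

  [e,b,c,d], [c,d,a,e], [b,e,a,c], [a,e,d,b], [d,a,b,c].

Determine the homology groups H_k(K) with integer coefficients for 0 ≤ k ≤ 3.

H_0 = Z,  H_1 = 0,  H_2 = 0,  H_3 = Z.

K has 5 vertices, 10 edges, 10 triangles, 5 3-simplices.
rank ∂_0 = 0, rank ∂_1 = 4 ⇒ b_0 = 5 − 0 − 4 = 1; all invariant factors of ∂_1 are 1 so no torsion. So H_0 = Z.
rank ∂_1 = 4, rank ∂_2 = 6 ⇒ b_1 = 10 − 4 − 6 = 0; all invariant factors of ∂_2 are 1 so no torsion. So H_1 = 0.
rank ∂_2 = 6, rank ∂_3 = 4 ⇒ b_2 = 10 − 6 − 4 = 0; all invariant factors of ∂_3 are 1 so no torsion. So H_2 = 0.
rank ∂_3 = 4, rank ∂_4 = 0 ⇒ b_3 = 5 − 4 − 0 = 1. So H_3 = Z.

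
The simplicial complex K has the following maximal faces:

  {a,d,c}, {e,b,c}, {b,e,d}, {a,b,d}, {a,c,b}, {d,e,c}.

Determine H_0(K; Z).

Fix the vertex order a < b < c < d < e and write every simplex with vertices in increasing order. Then dim K = 2 and the simplices of K are:

  0-simplices (5): a, b, c, d, e
  1-simplices (9): ab, ac, ad, bc, bd, be, cd, ce, de
  2-simplices (6): abc, abd, acd, bce, bde, cde

so the chain groups are C_0 ≅ Z^5, C_1 ≅ Z^9, C_2 ≅ Z^6.

∂_1: C_1 → C_0 sends each edge [p,q] (with p < q) to q − p. For instance
  ∂bd = d − b.
This gives a 5×9 integer matrix of rank 4; reducing to Smith normal form yields diagonal entries (1,1,1,1).

The boundary map ∂_2: C_2 → C_1 maps a triangle to the signed sum of its edges. For instance
  ∂abd = bd − ad + ab,
  ∂acd = cd − ad + ac.
As a 9×6 matrix over Z this has rank 5, with invariant factors (1,1,1,1,1).

Computing H_k = (kernel of ∂_k) / (image of ∂_{k+1}):

  H_0: rank C_0 − rank ∂_1 = 5 − 4 = 1, and the invariant factors of ∂_1 are all 1, so H_0 ≅ Z.

H_0 = Z.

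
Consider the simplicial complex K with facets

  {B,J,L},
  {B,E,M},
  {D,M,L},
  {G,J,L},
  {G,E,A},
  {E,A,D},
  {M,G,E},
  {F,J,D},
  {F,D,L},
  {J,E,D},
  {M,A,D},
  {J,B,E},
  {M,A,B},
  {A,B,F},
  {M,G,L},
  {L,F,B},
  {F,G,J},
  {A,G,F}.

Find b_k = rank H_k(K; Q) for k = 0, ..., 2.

Order the vertices as A < B < D < E < F < G < J < L < M. Listing each simplex with vertices in this order, K has dimension 2 with simplices:

  0-simplices (9): A, B, D, E, F, G, J, L, M
  1-simplices (27): AB, AD, AE, AF, AG, AM, BE, BF, BJ, BL, BM, DE, DF, DJ, DL, DM, EG, EJ, EM, FG, FJ, FL, GJ, GL, GM, JL, LM
  2-simplices (18): ABF, ABM, ADE, ADM, AEG, AFG, BEJ, BEM, BFL, BJL, DEJ, DFJ, DFL, DLM, EGM, FGJ, GJL, GLM

Hence C_0 ≅ Z^9, C_1 ≅ Z^27, C_2 ≅ Z^18.

The boundary map ∂_1: C_1 → C_0 sends each edge [p,q] (with p < q) to q − p.
The 9×27 boundary matrix has rank 8 and Smith normal form diag(1,1,1,1,1,1,1,1).

∂_2: C_2 → C_1 maps a triangle to the signed sum of its edges. For instance
  ∂EGM = GM − EM + EG,
  ∂DLM = LM − DM + DL.
This gives a 27×18 integer matrix of rank 18; reducing to Smith normal form yields diagonal entries (1,1,1,1,1,1,1,1,1,1,1,1,1,1,1,1,1,2).

Reading off H_k = ker ∂_k / im ∂_{k+1}:

  H_0: rank C_0 − rank ∂_1 = 9 − 8 = 1, and the invariant factors of ∂_1 are all 1, so H_0 = Z.
  H_1: rank ker ∂_1 − rank ∂_2 = (27 − 8) − 18 = 1, and ∂_2 has invariant factor 2 > 1, so H_1 = Z ⊕ Z/2.
  H_2: rank ker ∂_2 − rank ∂_3 = (18 − 18) − 0 = 0, and there is no ∂_3, so H_2 = 0.

Hence the Betti numbers are b_0 = 1, b_1 = 1, b_2 = 0.

b_0 = 1, b_1 = 1, b_2 = 0.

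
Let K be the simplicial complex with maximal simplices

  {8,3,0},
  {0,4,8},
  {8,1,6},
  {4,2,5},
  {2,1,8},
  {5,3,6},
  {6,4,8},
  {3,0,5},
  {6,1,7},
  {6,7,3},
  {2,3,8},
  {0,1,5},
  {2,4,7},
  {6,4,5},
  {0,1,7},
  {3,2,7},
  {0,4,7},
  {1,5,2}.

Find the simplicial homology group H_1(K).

H_1 ≅ Z^2.

We work with the vertex ordering 0 < 1 < 2 < 3 < 4 < 5 < 6 < 7 < 8. The simplices of K, each written with vertices in increasing order, are:

  0-simplices (9): [0], [1], [2], [3], [4], [5], [6], [7], [8]
  1-simplices (27): (27 of them)
  2-simplices (18): [0,1,5], [0,1,7], [0,3,5], [0,3,8], [0,4,7], [0,4,8], [1,2,5], [1,2,8], [1,6,7], [1,6,8], [2,3,7], [2,3,8], [2,4,5], [2,4,7], [3,5,6], [3,6,7], [4,5,6], [4,6,8]

Hence C_0 ≅ Z^9, C_1 ≅ Z^27, C_2 ≅ Z^18.

The boundary map ∂_1: C_1 → C_0 maps an edge to its endpoints' difference, ∂[p,q] = q − p.
The 9×27 boundary matrix has rank 8 and Smith normal form diag(1,1,1,1,1,1,1,1).

The boundary map ∂_2: C_2 → C_1 sends each 2-simplex [p,q,r] to [q,r] − [p,r] + [p,q]. For instance
  ∂[3,5,6] = [5,6] − [3,6] + [3,5],
  ∂[2,4,7] = [4,7] − [2,7] + [2,4].
The 27×18 boundary matrix has rank 17 and Smith normal form diag(1,1,1,1,1,1,1,1,1,1,1,1,1,1,1,1,1).

Computing H_k = (kernel of ∂_k) / (image of ∂_{k+1}):

  H_1: rank ker ∂_1 − rank ∂_2 = (27 − 8) − 17 = 2, and the invariant factors of ∂_2 are all 1, so H_1 ≅ Z^2.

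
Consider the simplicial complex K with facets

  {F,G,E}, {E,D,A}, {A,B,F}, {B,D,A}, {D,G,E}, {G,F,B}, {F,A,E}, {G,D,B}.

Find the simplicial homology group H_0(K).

Order the vertices as A < B < D < E < F < G. Listing each simplex with vertices in this order, K has dimension 2 with simplices:

  0-simplices (6): A, B, D, E, F, G
  1-simplices (12): AB, AD, AE, AF, BD, BF, BG, DE, DG, EF, EG, FG
  2-simplices (8): ABD, ABF, ADE, AEF, BDG, BFG, DEG, EFG

giving chain groups C_0 ≅ Z^6, C_1 ≅ Z^12, C_2 ≅ Z^8.

∂_1: C_1 → C_0 maps an edge to its endpoints' difference, ∂[p,q] = q − p.
As a 6×12 matrix over Z this has rank 5, with invariant factors (1,1,1,1,1).

The boundary map ∂_2: C_2 → C_1 sends each 2-simplex [p,q,r] to [q,r] − [p,r] + [p,q]. For instance
  ∂BFG = FG − BG + BF,
  ∂BDG = DG − BG + BD.
As a 12×8 matrix over Z this has rank 7, with invariant factors (1,1,1,1,1,1,1).

Computing H_k = (kernel of ∂_k) / (image of ∂_{k+1}):

  H_0: rank C_0 − rank ∂_1 = 6 − 5 = 1, and the invariant factors of ∂_1 are all 1, so H_0 ≅ Z.

H_0 = Z.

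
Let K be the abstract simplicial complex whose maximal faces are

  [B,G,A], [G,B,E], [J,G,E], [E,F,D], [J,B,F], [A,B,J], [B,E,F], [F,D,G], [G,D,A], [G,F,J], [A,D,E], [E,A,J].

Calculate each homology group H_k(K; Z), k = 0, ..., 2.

Order the vertices as A < B < D < E < F < G < J. Listing each simplex with vertices in this order, K has dimension 2 with simplices:

  0-simplices (7): A, B, D, E, F, G, J
  1-simplices (18): AB, AD, AE, AG, AJ, BE, BF, BG, BJ, DE, DF, DG, EF, EG, EJ, FG, FJ, GJ
  2-simplices (12): ABG, ABJ, ADE, ADG, AEJ, BEF, BEG, BFJ, DEF, DFG, EGJ, FGJ

giving chain groups C_0 ≅ Z^7, C_1 ≅ Z^18, C_2 ≅ Z^12.

∂_1: C_1 → C_0 sends each edge [p,q] (with p < q) to q − p.
This gives a 7×18 integer matrix of rank 6; reducing to Smith normal form yields diagonal entries (1,1,1,1,1,1).

Boundary ∂_2: C_2 → C_1 acts by ∂[p,q,r] = [q,r] − [p,r] + [p,q]. For instance
  ∂ADG = DG − AG + AD,
  ∂DEF = EF − DF + DE.
The resulting 18×12 matrix has rank 12, and its Smith normal form has invariant factors (1,1,1,1,1,1,1,1,1,1,1,2).

Reading off H_k = ker ∂_k / im ∂_{k+1}:

  H_0: rank C_0 − rank ∂_1 = 7 − 6 = 1, and the invariant factors of ∂_1 are all 1, so H_0 ≅ Z.
  H_1: rank ker ∂_1 − rank ∂_2 = (18 − 6) − 12 = 0, and ∂_2 has invariant factor 2 > 1, so H_1 ≅ Z/2Z.
  H_2: rank ker ∂_2 − rank ∂_3 = (12 − 12) − 0 = 0, and there is no ∂_3, so H_2 ≅ 0.

H_0 ≅ Z,  H_1 ≅ Z/2Z,  H_2 = 0.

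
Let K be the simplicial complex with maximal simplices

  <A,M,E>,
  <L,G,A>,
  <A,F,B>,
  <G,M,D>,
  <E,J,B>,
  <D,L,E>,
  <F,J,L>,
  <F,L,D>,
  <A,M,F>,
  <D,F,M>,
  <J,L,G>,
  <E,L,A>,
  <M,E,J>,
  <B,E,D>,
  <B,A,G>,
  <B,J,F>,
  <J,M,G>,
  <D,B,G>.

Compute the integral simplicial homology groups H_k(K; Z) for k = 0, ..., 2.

Fix the vertex order A < B < D < E < F < G < J < L < M and write every simplex with vertices in increasing order. Then dim K = 2 and the simplices of K are:

  0-simplices (9): A, B, D, E, F, G, J, L, M
  1-simplices (27): AB, AE, AF, AG, AL, AM, BD, BE, BF, BG, BJ, DE, DF, DG, DL, DM, EJ, EL, EM, FJ, FL, FM, GJ, GL, GM, JL, JM
  2-simplices (18): ABF, ABG, AEL, AEM, AFM, AGL, BDE, BDG, BEJ, BFJ, DEL, DFL, DFM, DGM, EJM, FJL, GJL, GJM

giving chain groups C_0 ≅ Z^9, C_1 ≅ Z^27, C_2 ≅ Z^18.

Boundary ∂_1: C_1 → C_0 is given by ∂[p,q] = [q] − [p].
The resulting 9×27 matrix has rank 8, and its Smith normal form has invariant factors (1,1,1,1,1,1,1,1).

The boundary map ∂_2: C_2 → C_1 sends each 2-simplex [p,q,r] to [q,r] − [p,r] + [p,q]. For instance
  ∂DFM = FM − DM + DF,
  ∂BDE = DE − BE + BD.
As a 27×18 matrix over Z this has rank 17, with invariant factors (1,1,1,1,1,1,1,1,1,1,1,1,1,1,1,1,1).

From H_k ≅ ker(∂_k) / im(∂_{k+1}) we obtain:

  H_0: rank C_0 − rank ∂_1 = 9 − 8 = 1, and the invariant factors of ∂_1 are all 1, so H_0 = Z.
  H_1: rank ker ∂_1 − rank ∂_2 = (27 − 8) − 17 = 2, and the invariant factors of ∂_2 are all 1, so H_1 = Z^2.
  H_2: rank ker ∂_2 − rank ∂_3 = (18 − 17) − 0 = 1, and there is no ∂_3, so H_2 = Z.

As a check, the Euler characteristic is 9 − 27 + 18 = 0, which agrees with 1 − 2 + 1 = 0.

H_0 ≅ Z,  H_1 ≅ Z^2,  H_2 ≅ Z.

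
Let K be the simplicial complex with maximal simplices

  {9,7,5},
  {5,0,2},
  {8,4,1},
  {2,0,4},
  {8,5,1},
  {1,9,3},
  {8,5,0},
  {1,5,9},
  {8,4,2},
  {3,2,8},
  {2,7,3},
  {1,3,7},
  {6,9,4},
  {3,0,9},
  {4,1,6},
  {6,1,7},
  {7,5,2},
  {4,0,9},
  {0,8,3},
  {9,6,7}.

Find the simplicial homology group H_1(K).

H_1 ≅ Z ⊕ Z/2Z.

Take the total order 0 < 1 < 2 < 3 < 4 < 5 < 6 < 7 < 8 < 9 on the vertex set. Then K (dimension 2) consists of the simplices:

  0-simplices (10): [0], [1], [2], [3], [4], [5], [6], [7], [8], [9]
  1-simplices (30): (30 of them)
  2-simplices (20): (20 of them)

so the chain groups are C_0 ≅ Z^10, C_1 ≅ Z^30, C_2 ≅ Z^20.

The boundary map ∂_1: C_1 → C_0 is given by ∂[p,q] = [q] − [p]. For instance
  ∂[4,8] = [8] − [4].
As a 10×30 matrix over Z this has rank 9, with invariant factors (1,1,1,1,1,1,1,1,1).

∂_2: C_2 → C_1 sends each 2-simplex [p,q,r] to [q,r] − [p,r] + [p,q]. For instance
  ∂[4,6,9] = [6,9] − [4,9] + [4,6],
  ∂[1,3,7] = [3,7] − [1,7] + [1,3].
The 30×20 boundary matrix has rank 20 and Smith normal form diag(1,1,1,1,1,1,1,1,1,1,1,1,1,1,1,1,1,1,1,2).

Now H_k = ker ∂_k / im ∂_{k+1}, so:

  H_1: rank ker ∂_1 − rank ∂_2 = (30 − 9) − 20 = 1, and ∂_2 has invariant factor 2 > 1, so H_1 ≅ Z ⊕ Z/2Z.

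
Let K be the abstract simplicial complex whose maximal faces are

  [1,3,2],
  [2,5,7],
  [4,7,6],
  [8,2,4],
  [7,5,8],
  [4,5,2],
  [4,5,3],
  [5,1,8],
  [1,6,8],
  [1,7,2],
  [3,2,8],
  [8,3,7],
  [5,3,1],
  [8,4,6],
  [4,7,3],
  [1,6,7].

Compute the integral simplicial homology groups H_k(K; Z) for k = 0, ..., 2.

H_0 ≅ Z,  H_1 ≅ Z^2,  H_2 ≅ Z.

K has 8 vertices, 24 edges, 16 triangles.
rank ∂_0 = 0, rank ∂_1 = 7 ⇒ b_0 = 8 − 0 − 7 = 1; all invariant factors of ∂_1 are 1 so no torsion. So H_0 = Z.
rank ∂_1 = 7, rank ∂_2 = 15 ⇒ b_1 = 24 − 7 − 15 = 2; all invariant factors of ∂_2 are 1 so no torsion. So H_1 = Z^2.
rank ∂_2 = 15, rank ∂_3 = 0 ⇒ b_2 = 16 − 15 − 0 = 1. So H_2 = Z.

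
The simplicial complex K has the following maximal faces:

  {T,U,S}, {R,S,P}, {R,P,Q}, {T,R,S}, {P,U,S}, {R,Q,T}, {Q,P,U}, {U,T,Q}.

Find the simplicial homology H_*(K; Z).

H_0 = Z,  H_1 = 0,  H_2 = Z.

Fix the vertex order P < Q < R < S < T < U and write every simplex with vertices in increasing order. Then dim K = 2 and the simplices of K are:

  0-simplices (6): P, Q, R, S, T, U
  1-simplices (12): PQ, PR, PS, PU, QR, QT, QU, RS, RT, ST, SU, TU
  2-simplices (8): PQR, PQU, PRS, PSU, QRT, QTU, RST, STU

Hence C_0 ≅ Z^6, C_1 ≅ Z^12, C_2 ≅ Z^8.

∂_1: C_1 → C_0 sends each edge [p,q] (with p < q) to q − p. For instance
  ∂PS = S − P.
This gives a 6×12 integer matrix of rank 5; reducing to Smith normal form yields diagonal entries (1,1,1,1,1).

∂_2: C_2 → C_1 acts by ∂[p,q,r] = [q,r] − [p,r] + [p,q]. For instance
  ∂STU = TU − SU + ST,
  ∂PRS = RS − PS + PR.
This gives a 12×8 integer matrix of rank 7; reducing to Smith normal form yields diagonal entries (1,1,1,1,1,1,1).

Reading off H_k = ker ∂_k / im ∂_{k+1}:

  H_0: rank C_0 − rank ∂_1 = 6 − 5 = 1, and the invariant factors of ∂_1 are all 1, so H_0 ≅ Z.
  H_1: rank ker ∂_1 − rank ∂_2 = (12 − 5) − 7 = 0, and the invariant factors of ∂_2 are all 1, so H_1 ≅ 0.
  H_2: rank ker ∂_2 − rank ∂_3 = (8 − 7) − 0 = 1, and there is no ∂_3, so H_2 ≅ Z.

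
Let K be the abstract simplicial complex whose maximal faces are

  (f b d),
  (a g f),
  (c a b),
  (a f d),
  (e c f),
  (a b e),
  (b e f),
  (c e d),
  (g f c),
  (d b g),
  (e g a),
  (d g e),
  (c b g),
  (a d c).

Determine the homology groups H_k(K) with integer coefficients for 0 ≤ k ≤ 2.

Take the total order a < b < c < d < e < f < g on the vertex set. Then K (dimension 2) consists of the simplices:

  0-simplices (7): a, b, c, d, e, f, g
  1-simplices (21): ab, ac, ad, ae, af, ag, bc, bd, be, bf, bg, cd, ce, cf, cg, de, df, dg, ef, eg, fg
  2-simplices (14): abc, abe, acd, adf, aeg, afg, bcg, bdf, bdg, bef, cde, cef, cfg, deg

so the chain groups are C_0 ≅ Z^7, C_1 ≅ Z^21, C_2 ≅ Z^14.

∂_1: C_1 → C_0 sends each edge [p,q] (with p < q) to q − p.
The resulting 7×21 matrix has rank 6, and its Smith normal form has invariant factors (1,1,1,1,1,1).

∂_2: C_2 → C_1 acts by ∂[p,q,r] = [q,r] − [p,r] + [p,q]. For instance
  ∂bdg = dg − bg + bd,
  ∂aeg = eg − ag + ae.
The resulting 21×14 matrix has rank 13, and its Smith normal form has invariant factors (1,1,1,1,1,1,1,1,1,1,1,1,1).

Now H_k = ker ∂_k / im ∂_{k+1}, so:

  H_0: rank C_0 − rank ∂_1 = 7 − 6 = 1, and the invariant factors of ∂_1 are all 1, so H_0 = Z.
  H_1: rank ker ∂_1 − rank ∂_2 = (21 − 6) − 13 = 2, and the invariant factors of ∂_2 are all 1, so H_1 = Z^2.
  H_2: rank ker ∂_2 − rank ∂_3 = (14 − 13) − 0 = 1, and there is no ∂_3, so H_2 = Z.

H_0 = Z,  H_1 = Z^2,  H_2 = Z.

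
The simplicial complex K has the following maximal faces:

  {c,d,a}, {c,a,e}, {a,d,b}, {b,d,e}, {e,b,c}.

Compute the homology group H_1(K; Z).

H_1 = Z.

Fix the vertex order a < b < c < d < e and write every simplex with vertices in increasing order. Then dim K = 2 and the simplices of K are:

  0-simplices (5): a, b, c, d, e
  1-simplices (10): ab, ac, ad, ae, bc, bd, be, cd, ce, de
  2-simplices (5): abd, acd, ace, bce, bde

giving chain groups C_0 ≅ Z^5, C_1 ≅ Z^10, C_2 ≅ Z^5.

∂_1: C_1 → C_0 maps an edge to its endpoints' difference, ∂[p,q] = q − p. For instance
  ∂ab = b − a.
The 5×10 boundary matrix has rank 4 and Smith normal form diag(1,1,1,1).

Boundary ∂_2: C_2 → C_1 maps a triangle to the signed sum of its edges. For instance
  ∂abd = bd − ad + ab,
  ∂acd = cd − ad + ac.
As a 10×5 matrix over Z this has rank 5, with invariant factors (1,1,1,1,1).

Now H_k = ker ∂_k / im ∂_{k+1}, so:

  H_1: rank ker ∂_1 − rank ∂_2 = (10 − 4) − 5 = 1, and the invariant factors of ∂_2 are all 1, so H_1 = Z.

(K is a triangulation of the Möbius band.)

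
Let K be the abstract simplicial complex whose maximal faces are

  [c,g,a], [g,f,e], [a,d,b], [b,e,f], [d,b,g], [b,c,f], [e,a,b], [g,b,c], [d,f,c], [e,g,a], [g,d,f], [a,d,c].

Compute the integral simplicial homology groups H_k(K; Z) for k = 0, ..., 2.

H_0 = Z,  H_1 = Z/2Z,  H_2 = 0.

Take the total order a < b < c < d < e < f < g on the vertex set. Then K (dimension 2) consists of the simplices:

  0-simplices (7): a, b, c, d, e, f, g
  1-simplices (18): ab, ac, ad, ae, ag, bc, bd, be, bf, bg, cd, cf, cg, df, dg, ef, eg, fg
  2-simplices (12): abd, abe, acd, acg, aeg, bcf, bcg, bdg, bef, cdf, dfg, efg

Hence C_0 ≅ Z^7, C_1 ≅ Z^18, C_2 ≅ Z^12.

∂_1: C_1 → C_0 maps an edge to its endpoints' difference, ∂[p,q] = q − p. For instance
  ∂bf = f − b.
As a 7×18 matrix over Z this has rank 6, with invariant factors (1,1,1,1,1,1).

Boundary ∂_2: C_2 → C_1 sends each 2-simplex [p,q,r] to [q,r] − [p,r] + [p,q]. For instance
  ∂bcg = cg − bg + bc,
  ∂abe = be − ae + ab.
This gives a 18×12 integer matrix of rank 12; reducing to Smith normal form yields diagonal entries (1,1,1,1,1,1,1,1,1,1,1,2).

Computing H_k = (kernel of ∂_k) / (image of ∂_{k+1}):

  H_0: rank C_0 − rank ∂_1 = 7 − 6 = 1, and the invariant factors of ∂_1 are all 1, so H_0 ≅ Z.
  H_1: rank ker ∂_1 − rank ∂_2 = (18 − 6) − 12 = 0, and ∂_2 has invariant factor 2 > 1, so H_1 ≅ Z/2Z.
  H_2: rank ker ∂_2 − rank ∂_3 = (12 − 12) − 0 = 0, and there is no ∂_3, so H_2 ≅ 0.

As a check, the Euler characteristic is 7 − 18 + 12 = 1, which agrees with 1 − 0 + 0 = 1.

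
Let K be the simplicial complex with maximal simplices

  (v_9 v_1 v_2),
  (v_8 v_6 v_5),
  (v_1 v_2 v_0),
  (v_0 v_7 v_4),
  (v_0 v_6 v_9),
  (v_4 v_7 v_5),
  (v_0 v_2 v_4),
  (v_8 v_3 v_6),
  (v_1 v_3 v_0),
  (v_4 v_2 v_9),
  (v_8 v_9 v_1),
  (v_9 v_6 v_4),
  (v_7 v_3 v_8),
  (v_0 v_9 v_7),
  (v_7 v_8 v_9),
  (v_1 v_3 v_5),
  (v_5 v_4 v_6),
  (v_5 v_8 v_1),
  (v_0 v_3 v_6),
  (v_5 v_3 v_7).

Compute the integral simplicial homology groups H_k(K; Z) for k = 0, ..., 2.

Take the total order v_0 < v_1 < v_2 < v_3 < v_4 < v_5 < v_6 < v_7 < v_8 < v_9 on the vertex set. Then K (dimension 2) consists of the simplices:

  0-simplices (10): [v_0], [v_1], [v_2], [v_3], [v_4], [v_5], [v_6], [v_7], [v_8], [v_9]
  1-simplices (30): (30 of them)
  2-simplices (20): (20 of them)

giving chain groups C_0 ≅ Z^10, C_1 ≅ Z^30, C_2 ≅ Z^20.

Boundary ∂_1: C_1 → C_0 maps an edge to its endpoints' difference, ∂[p,q] = q − p. For instance
  ∂[v_0,v_7] = [v_7] − [v_0].
The resulting 10×30 matrix has rank 9, and its Smith normal form has invariant factors (1,1,1,1,1,1,1,1,1).

∂_2: C_2 → C_1 sends each 2-simplex [p,q,r] to [q,r] − [p,r] + [p,q]. For instance
  ∂[v_4,v_5,v_7] = [v_5,v_7] − [v_4,v_7] + [v_4,v_5],
  ∂[v_3,v_6,v_8] = [v_6,v_8] − [v_3,v_8] + [v_3,v_6].
The 30×20 boundary matrix has rank 20 and Smith normal form diag(1,1,1,1,1,1,1,1,1,1,1,1,1,1,1,1,1,1,1,2).

From H_k ≅ ker(∂_k) / im(∂_{k+1}) we obtain:

  H_0: rank C_0 − rank ∂_1 = 10 − 9 = 1, and the invariant factors of ∂_1 are all 1, so H_0 = Z.
  H_1: rank ker ∂_1 − rank ∂_2 = (30 − 9) − 20 = 1, and ∂_2 has invariant factor 2 > 1, so H_1 = Z ⊕ Z/2Z.
  H_2: rank ker ∂_2 − rank ∂_3 = (20 − 20) − 0 = 0, and there is no ∂_3, so H_2 = 0.

H_0 ≅ Z,  H_1 ≅ Z ⊕ Z/2Z,  H_2 = 0.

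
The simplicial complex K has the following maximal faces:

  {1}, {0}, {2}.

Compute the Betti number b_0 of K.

b_0 = 3.

Order the vertices as 0 < 1 < 2. Listing each simplex with vertices in this order, K has dimension 0 with simplices:

  0-simplices (3): [0], [1], [2]

giving chain groups C_0 ≅ Z^3.

Computing H_k = (kernel of ∂_k) / (image of ∂_{k+1}):

  H_0: rank C_0 − rank ∂_1 = 3 − 0 = 3, and there is no ∂_1, so H_0 = Z^3.

Hence the Betti numbers are b_0 = 3.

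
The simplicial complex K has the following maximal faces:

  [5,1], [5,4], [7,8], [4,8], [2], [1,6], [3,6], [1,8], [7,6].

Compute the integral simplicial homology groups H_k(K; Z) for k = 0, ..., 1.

Fix the vertex order 1 < 2 < 3 < 4 < 5 < 6 < 7 < 8 and write every simplex with vertices in increasing order. Then dim K = 1 and the simplices of K are:

  0-simplices (8): [1], [2], [3], [4], [5], [6], [7], [8]
  1-simplices (8): [1,5], [1,6], [1,8], [3,6], [4,5], [4,8], [6,7], [7,8]

giving chain groups C_0 ≅ Z^8, C_1 ≅ Z^8.

The boundary map ∂_1: C_1 → C_0 maps an edge to its endpoints' difference, ∂[p,q] = q − p.
This gives a 8×8 integer matrix of rank 6; reducing to Smith normal form yields diagonal entries (1,1,1,1,1,1).

Now H_k = ker ∂_k / im ∂_{k+1}, so:

  H_0: rank C_0 − rank ∂_1 = 8 − 6 = 2, and the invariant factors of ∂_1 are all 1, so H_0 ≅ Z^2.
  H_1: rank ker ∂_1 − rank ∂_2 = (8 − 6) − 0 = 2, and there is no ∂_2, so H_1 ≅ Z^2.

As a check, the Euler characteristic is 8 − 8 = 0, which agrees with 2 − 2 = 0.

H_0 ≅ Z^2,  H_1 ≅ Z^2.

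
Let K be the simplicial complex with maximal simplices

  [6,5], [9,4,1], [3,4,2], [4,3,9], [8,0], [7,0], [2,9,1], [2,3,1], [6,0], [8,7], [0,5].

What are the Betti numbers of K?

Fix the vertex order 0 < 1 < 2 < 3 < 4 < 5 < 6 < 7 < 8 < 9 and write every simplex with vertices in increasing order. Then dim K = 2 and the simplices of K are:

  0-simplices (10): [0], [1], [2], [3], [4], [5], [6], [7], [8], [9]
  1-simplices (16): [0,5], [0,6], [0,7], [0,8], [1,2], [1,3], [1,4], [1,9], [2,3], [2,4], [2,9], [3,4], [3,9], [4,9], [5,6], [7,8]
  2-simplices (5): [1,2,3], [1,2,9], [1,4,9], [2,3,4], [3,4,9]

so the chain groups are C_0 ≅ Z^10, C_1 ≅ Z^16, C_2 ≅ Z^5.

Boundary ∂_1: C_1 → C_0 maps an edge to its endpoints' difference, ∂[p,q] = q − p. For instance
  ∂[1,9] = [9] − [1].
This gives a 10×16 integer matrix of rank 8; reducing to Smith normal form yields diagonal entries (1,1,1,1,1,1,1,1).

Boundary ∂_2: C_2 → C_1 acts by ∂[p,q,r] = [q,r] − [p,r] + [p,q]. For instance
  ∂[2,3,4] = [3,4] − [2,4] + [2,3],
  ∂[1,2,9] = [2,9] − [1,9] + [1,2].
As a 16×5 matrix over Z this has rank 5, with invariant factors (1,1,1,1,1).

Reading off H_k = ker ∂_k / im ∂_{k+1}:

  H_0: rank C_0 − rank ∂_1 = 10 − 8 = 2, and the invariant factors of ∂_1 are all 1, so H_0 = Z^2.
  H_1: rank ker ∂_1 − rank ∂_2 = (16 − 8) − 5 = 3, and the invariant factors of ∂_2 are all 1, so H_1 = Z^3.
  H_2: rank ker ∂_2 − rank ∂_3 = (5 − 5) − 0 = 0, and there is no ∂_3, so H_2 = 0.

As a check, the Euler characteristic is 10 − 16 + 5 = -1, which agrees with 2 − 3 + 0 = -1.
(K is a triangulation of the disjoint union of the Möbius band and a wedge of 2 circles.)

Hence the Betti numbers are b_0 = 2, b_1 = 3, b_2 = 0.

b_0 = 2, b_1 = 3, b_2 = 0.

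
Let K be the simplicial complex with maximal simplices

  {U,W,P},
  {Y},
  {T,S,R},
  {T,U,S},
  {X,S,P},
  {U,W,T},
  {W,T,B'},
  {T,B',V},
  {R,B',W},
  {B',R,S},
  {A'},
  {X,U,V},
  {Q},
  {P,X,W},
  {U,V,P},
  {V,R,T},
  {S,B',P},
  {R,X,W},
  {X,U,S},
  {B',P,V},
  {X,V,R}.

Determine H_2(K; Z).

We work with the vertex ordering P < Q < R < S < T < U < V < W < X < Y < A' < B'. The simplices of K, each written with vertices in increasing order, are:

  0-simplices (12): [P], [Q], [R], [S], [T], [U], [V], [W], [X], [Y], [A'], [B']
  1-simplices (27): (27 of them)
  2-simplices (18): (18 of them)

giving chain groups C_0 ≅ Z^12, C_1 ≅ Z^27, C_2 ≅ Z^18.

The boundary map ∂_1: C_1 → C_0 maps an edge to its endpoints' difference, ∂[p,q] = q − p. For instance
  ∂[R,T] = [T] − [R].
The resulting 12×27 matrix has rank 8, and its Smith normal form has invariant factors (1,1,1,1,1,1,1,1).

The boundary map ∂_2: C_2 → C_1 sends each 2-simplex [p,q,r] to [q,r] − [p,r] + [p,q]. For instance
  ∂[R,W,X] = [W,X] − [R,X] + [R,W],
  ∂[T,V,B'] = [V,B'] − [T,B'] + [T,V].
As a 27×18 matrix over Z this has rank 18, with invariant factors (1,1,1,1,1,1,1,1,1,1,1,1,1,1,1,1,1,2).

Computing H_k = (kernel of ∂_k) / (image of ∂_{k+1}):

  H_2: rank ker ∂_2 − rank ∂_3 = (18 − 18) − 0 = 0, and there is no ∂_3, so H_2 = 0.

H_2 = 0.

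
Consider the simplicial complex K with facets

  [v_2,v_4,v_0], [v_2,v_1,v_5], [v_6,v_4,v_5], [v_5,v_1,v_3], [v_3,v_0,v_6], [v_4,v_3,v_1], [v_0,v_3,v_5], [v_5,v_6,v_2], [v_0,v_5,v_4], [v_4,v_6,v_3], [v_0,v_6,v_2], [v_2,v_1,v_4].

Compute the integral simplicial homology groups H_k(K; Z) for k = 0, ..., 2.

H_0 ≅ Z,  H_1 ≅ Z/2,  H_2 = 0.

Fix the vertex order v_0 < v_1 < v_2 < v_3 < v_4 < v_5 < v_6 and write every simplex with vertices in increasing order. Then dim K = 2 and the simplices of K are:

  0-simplices (7): [v_0], [v_1], [v_2], [v_3], [v_4], [v_5], [v_6]
  1-simplices (18): (18 of them)
  2-simplices (12): (12 of them)

so the chain groups are C_0 ≅ Z^7, C_1 ≅ Z^18, C_2 ≅ Z^12.

The boundary map ∂_1: C_1 → C_0 maps an edge to its endpoints' difference, ∂[p,q] = q − p.
This gives a 7×18 integer matrix of rank 6; reducing to Smith normal form yields diagonal entries (1,1,1,1,1,1).

Boundary ∂_2: C_2 → C_1 acts by ∂[p,q,r] = [q,r] − [p,r] + [p,q]. For instance
  ∂[v_0,v_2,v_6] = [v_2,v_6] − [v_0,v_6] + [v_0,v_2],
  ∂[v_0,v_3,v_6] = [v_3,v_6] − [v_0,v_6] + [v_0,v_3].
As a 18×12 matrix over Z this has rank 12, with invariant factors (1,1,1,1,1,1,1,1,1,1,1,2).

Reading off H_k = ker ∂_k / im ∂_{k+1}:

  H_0: rank C_0 − rank ∂_1 = 7 − 6 = 1, and the invariant factors of ∂_1 are all 1, so H_0 ≅ Z.
  H_1: rank ker ∂_1 − rank ∂_2 = (18 − 6) − 12 = 0, and ∂_2 has invariant factor 2 > 1, so H_1 ≅ Z/2.
  H_2: rank ker ∂_2 − rank ∂_3 = (12 − 12) − 0 = 0, and there is no ∂_3, so H_2 ≅ 0.

(K is a triangulation of the real projective plane RP^2.)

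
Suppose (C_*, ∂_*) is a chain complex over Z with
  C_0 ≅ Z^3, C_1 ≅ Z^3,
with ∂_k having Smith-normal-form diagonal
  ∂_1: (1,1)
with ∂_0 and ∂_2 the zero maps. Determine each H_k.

H_0 ≅ Z,  H_1 ≅ Z.

H_0: b_0 = 3 − 0 − 2 = 1; torsion from ∂_1 factors > 1: none. So H_0 ≅ Z.
H_1: b_1 = 3 − 2 − 0 = 1; torsion from ∂_2 factors > 1: none. So H_1 ≅ Z.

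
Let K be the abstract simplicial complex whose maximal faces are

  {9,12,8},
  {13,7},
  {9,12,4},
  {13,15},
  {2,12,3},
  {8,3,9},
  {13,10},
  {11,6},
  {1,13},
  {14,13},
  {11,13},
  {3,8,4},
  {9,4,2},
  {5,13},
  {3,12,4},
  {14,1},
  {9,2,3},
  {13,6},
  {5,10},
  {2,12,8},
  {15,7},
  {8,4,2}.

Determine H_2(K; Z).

H_2 ≅ 0.

Take the total order 1 < 2 < 3 < 4 < 5 < 6 < 7 < 8 < 9 < 10 < 11 < 12 < 13 < 14 < 15 on the vertex set. Then K (dimension 2) consists of the simplices:

  0-simplices (15): [1], [2], [3], [4], [5], [6], [7], [8], [9], [10], [11], [12], [13], [14], [15]
  1-simplices (27): (27 of them)
  2-simplices (10): [2,3,9], [2,3,12], [2,4,8], [2,4,9], [2,8,12], [3,4,8], [3,4,12], [3,8,9], [4,9,12], [8,9,12]

Hence C_0 ≅ Z^15, C_1 ≅ Z^27, C_2 ≅ Z^10.

Boundary ∂_1: C_1 → C_0 maps an edge to its endpoints' difference, ∂[p,q] = q − p. For instance
  ∂[6,13] = [13] − [6].
The 15×27 boundary matrix has rank 13 and Smith normal form diag(1,1,1,1,1,1,1,1,1,1,1,1,1).

The boundary map ∂_2: C_2 → C_1 sends each 2-simplex [p,q,r] to [q,r] − [p,r] + [p,q]. For instance
  ∂[3,4,12] = [4,12] − [3,12] + [3,4],
  ∂[3,8,9] = [8,9] − [3,9] + [3,8].
As a 27×10 matrix over Z this has rank 10, with invariant factors (1,1,1,1,1,1,1,1,1,2).

Computing H_k = (kernel of ∂_k) / (image of ∂_{k+1}):

  H_2: rank ker ∂_2 − rank ∂_3 = (10 − 10) − 0 = 0, and there is no ∂_3, so H_2 ≅ 0.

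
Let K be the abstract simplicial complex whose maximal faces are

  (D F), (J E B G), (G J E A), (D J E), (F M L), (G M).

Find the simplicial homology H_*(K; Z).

H_0 ≅ Z,  H_1 ≅ Z,  H_2 = 0,  H_3 = 0.

Fix the vertex order A < B < D < E < F < G < J < L < M and write every simplex with vertices in increasing order. Then dim K = 3 and the simplices of K are:

  0-simplices (9): A, B, D, E, F, G, J, L, M
  1-simplices (16): AE, AG, AJ, BE, BG, BJ, DE, DF, DJ, EG, EJ, FL, FM, GJ, GM, LM
  2-simplices (9): AEG, AEJ, AGJ, BEG, BEJ, BGJ, DEJ, EGJ, FLM
  3-simplices (2): AEGJ, BEGJ

Hence C_0 ≅ Z^9, C_1 ≅ Z^16, C_2 ≅ Z^9, C_3 ≅ Z^2.

∂_1: C_1 → C_0 is given by ∂[p,q] = [q] − [p].
This gives a 9×16 integer matrix of rank 8; reducing to Smith normal form yields diagonal entries (1,1,1,1,1,1,1,1).

Boundary ∂_2: C_2 → C_1 sends each 2-simplex [p,q,r] to [q,r] − [p,r] + [p,q]. For instance
  ∂BEG = EG − BG + BE,
  ∂AGJ = GJ − AJ + AG.
As a 16×9 matrix over Z this has rank 7, with invariant factors (1,1,1,1,1,1,1).

∂_3: C_3 → C_2 sends each 3-simplex σ to the alternating sum Σ_i (−1)^i (σ with its i-th vertex removed). For instance
  ∂AEGJ = EGJ − AGJ + AEJ − AEG,
  ∂BEGJ = EGJ − BGJ + BEJ − BEG.
The resulting 9×2 matrix has rank 2, and its Smith normal form has invariant factors (1,1).

From H_k ≅ ker(∂_k) / im(∂_{k+1}) we obtain:

  H_0: rank C_0 − rank ∂_1 = 9 − 8 = 1, and the invariant factors of ∂_1 are all 1, so H_0 ≅ Z.
  H_1: rank ker ∂_1 − rank ∂_2 = (16 − 8) − 7 = 1, and the invariant factors of ∂_2 are all 1, so H_1 ≅ Z.
  H_2: rank ker ∂_2 − rank ∂_3 = (9 − 7) − 2 = 0, and the invariant factors of ∂_3 are all 1, so H_2 ≅ 0.
  H_3: rank ker ∂_3 − rank ∂_4 = (2 − 2) − 0 = 0, and there is no ∂_4, so H_3 ≅ 0.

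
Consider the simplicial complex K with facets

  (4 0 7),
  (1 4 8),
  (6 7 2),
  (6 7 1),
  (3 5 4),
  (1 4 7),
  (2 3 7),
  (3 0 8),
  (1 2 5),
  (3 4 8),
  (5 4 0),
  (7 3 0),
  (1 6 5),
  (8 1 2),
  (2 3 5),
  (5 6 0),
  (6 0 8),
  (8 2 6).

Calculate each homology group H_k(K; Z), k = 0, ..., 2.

H_0 = Z,  H_1 = Z ⊕ Z/2Z,  H_2 = 0.

Take the total order 0 < 1 < 2 < 3 < 4 < 5 < 6 < 7 < 8 on the vertex set. Then K (dimension 2) consists of the simplices:

  0-simplices (9): [0], [1], [2], [3], [4], [5], [6], [7], [8]
  1-simplices (27): (27 of them)
  2-simplices (18): [0,3,7], [0,3,8], [0,4,5], [0,4,7], [0,5,6], [0,6,8], [1,2,5], [1,2,8], [1,4,7], [1,4,8], [1,5,6], [1,6,7], [2,3,5], [2,3,7], [2,6,7], [2,6,8], [3,4,5], [3,4,8]

so the chain groups are C_0 ≅ Z^9, C_1 ≅ Z^27, C_2 ≅ Z^18.

The boundary map ∂_1: C_1 → C_0 is given by ∂[p,q] = [q] − [p]. For instance
  ∂[0,3] = [3] − [0].
The resulting 9×27 matrix has rank 8, and its Smith normal form has invariant factors (1,1,1,1,1,1,1,1).

The boundary map ∂_2: C_2 → C_1 maps a triangle to the signed sum of its edges. For instance
  ∂[1,5,6] = [5,6] − [1,6] + [1,5],
  ∂[0,4,5] = [4,5] − [0,5] + [0,4].
This gives a 27×18 integer matrix of rank 18; reducing to Smith normal form yields diagonal entries (1,1,1,1,1,1,1,1,1,1,1,1,1,1,1,1,1,2).

Now H_k = ker ∂_k / im ∂_{k+1}, so:

  H_0: rank C_0 − rank ∂_1 = 9 − 8 = 1, and the invariant factors of ∂_1 are all 1, so H_0 = Z.
  H_1: rank ker ∂_1 − rank ∂_2 = (27 − 8) − 18 = 1, and ∂_2 has invariant factor 2 > 1, so H_1 = Z ⊕ Z/2Z.
  H_2: rank ker ∂_2 − rank ∂_3 = (18 − 18) − 0 = 0, and there is no ∂_3, so H_2 = 0.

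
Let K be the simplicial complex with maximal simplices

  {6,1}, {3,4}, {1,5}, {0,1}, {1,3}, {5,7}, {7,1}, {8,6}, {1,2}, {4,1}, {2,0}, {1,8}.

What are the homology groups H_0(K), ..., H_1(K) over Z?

H_0 = Z,  H_1 = Z^4.

Order the vertices as 0 < 1 < 2 < 3 < 4 < 5 < 6 < 7 < 8. Listing each simplex with vertices in this order, K has dimension 1 with simplices:

  0-simplices (9): [0], [1], [2], [3], [4], [5], [6], [7], [8]
  1-simplices (12): [0,1], [0,2], [1,2], [1,3], [1,4], [1,5], [1,6], [1,7], [1,8], [3,4], [5,7], [6,8]

Hence C_0 ≅ Z^9, C_1 ≅ Z^12.

The boundary map ∂_1: C_1 → C_0 sends each edge [p,q] (with p < q) to q − p.
This gives a 9×12 integer matrix of rank 8; reducing to Smith normal form yields diagonal entries (1,1,1,1,1,1,1,1).

From H_k ≅ ker(∂_k) / im(∂_{k+1}) we obtain:

  H_0: rank C_0 − rank ∂_1 = 9 − 8 = 1, and the invariant factors of ∂_1 are all 1, so H_0 ≅ Z.
  H_1: rank ker ∂_1 − rank ∂_2 = (12 − 8) − 0 = 4, and there is no ∂_2, so H_1 ≅ Z^4.

(K is a triangulation of a wedge of 4 circles.)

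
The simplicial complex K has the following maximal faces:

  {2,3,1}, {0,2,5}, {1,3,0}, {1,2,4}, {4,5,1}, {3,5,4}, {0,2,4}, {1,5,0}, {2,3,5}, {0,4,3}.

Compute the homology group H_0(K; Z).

Fix the vertex order 0 < 1 < 2 < 3 < 4 < 5 and write every simplex with vertices in increasing order. Then dim K = 2 and the simplices of K are:

  0-simplices (6): [0], [1], [2], [3], [4], [5]
  1-simplices (15): [0,1], [0,2], [0,3], [0,4], [0,5], [1,2], [1,3], [1,4], [1,5], [2,3], [2,4], [2,5], [3,4], [3,5], [4,5]
  2-simplices (10): [0,1,3], [0,1,5], [0,2,4], [0,2,5], [0,3,4], [1,2,3], [1,2,4], [1,4,5], [2,3,5], [3,4,5]

Hence C_0 ≅ Z^6, C_1 ≅ Z^15, C_2 ≅ Z^10.

∂_1: C_1 → C_0 is given by ∂[p,q] = [q] − [p]. For instance
  ∂[1,4] = [4] − [1].
The resulting 6×15 matrix has rank 5, and its Smith normal form has invariant factors (1,1,1,1,1).

∂_2: C_2 → C_1 acts by ∂[p,q,r] = [q,r] − [p,r] + [p,q]. For instance
  ∂[1,2,3] = [2,3] − [1,3] + [1,2],
  ∂[3,4,5] = [4,5] − [3,5] + [3,4].
This gives a 15×10 integer matrix of rank 10; reducing to Smith normal form yields diagonal entries (1,1,1,1,1,1,1,1,1,2).

From H_k ≅ ker(∂_k) / im(∂_{k+1}) we obtain:

  H_0: rank C_0 − rank ∂_1 = 6 − 5 = 1, and the invariant factors of ∂_1 are all 1, so H_0 ≅ Z.

H_0 ≅ Z.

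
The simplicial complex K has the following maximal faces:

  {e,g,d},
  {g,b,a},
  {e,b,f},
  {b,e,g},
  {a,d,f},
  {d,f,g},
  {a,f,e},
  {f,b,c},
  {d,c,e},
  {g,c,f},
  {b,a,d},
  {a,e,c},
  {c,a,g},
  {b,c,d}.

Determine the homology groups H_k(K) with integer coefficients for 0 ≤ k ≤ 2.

We work with the vertex ordering a < b < c < d < e < f < g. The simplices of K, each written with vertices in increasing order, are:

  0-simplices (7): a, b, c, d, e, f, g
  1-simplices (21): ab, ac, ad, ae, af, ag, bc, bd, be, bf, bg, cd, ce, cf, cg, de, df, dg, ef, eg, fg
  2-simplices (14): abd, abg, ace, acg, adf, aef, bcd, bcf, bef, beg, cde, cfg, deg, dfg

Hence C_0 ≅ Z^7, C_1 ≅ Z^21, C_2 ≅ Z^14.

Boundary ∂_1: C_1 → C_0 sends each edge [p,q] (with p < q) to q − p. For instance
  ∂cg = g − c.
As a 7×21 matrix over Z this has rank 6, with invariant factors (1,1,1,1,1,1).

Boundary ∂_2: C_2 → C_1 sends each 2-simplex [p,q,r] to [q,r] − [p,r] + [p,q]. For instance
  ∂cfg = fg − cg + cf,
  ∂bcd = cd − bd + bc.
This gives a 21×14 integer matrix of rank 13; reducing to Smith normal form yields diagonal entries (1,1,1,1,1,1,1,1,1,1,1,1,1).

Reading off H_k = ker ∂_k / im ∂_{k+1}:

  H_0: rank C_0 − rank ∂_1 = 7 − 6 = 1, and the invariant factors of ∂_1 are all 1, so H_0 ≅ Z.
  H_1: rank ker ∂_1 − rank ∂_2 = (21 − 6) − 13 = 2, and the invariant factors of ∂_2 are all 1, so H_1 ≅ Z^2.
  H_2: rank ker ∂_2 − rank ∂_3 = (14 − 13) − 0 = 1, and there is no ∂_3, so H_2 ≅ Z.

(K is a triangulation of the torus T^2.)

H_0 = Z,  H_1 = Z^2,  H_2 = Z.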